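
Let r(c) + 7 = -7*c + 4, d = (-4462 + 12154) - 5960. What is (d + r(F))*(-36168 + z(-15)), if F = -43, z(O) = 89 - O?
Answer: -73209920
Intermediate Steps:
d = 1732 (d = 7692 - 5960 = 1732)
r(c) = -3 - 7*c (r(c) = -7 + (-7*c + 4) = -7 + (4 - 7*c) = -3 - 7*c)
(d + r(F))*(-36168 + z(-15)) = (1732 + (-3 - 7*(-43)))*(-36168 + (89 - 1*(-15))) = (1732 + (-3 + 301))*(-36168 + (89 + 15)) = (1732 + 298)*(-36168 + 104) = 2030*(-36064) = -73209920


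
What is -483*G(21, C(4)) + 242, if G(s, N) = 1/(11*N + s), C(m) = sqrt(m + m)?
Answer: 137677/527 - 10626*sqrt(2)/527 ≈ 232.73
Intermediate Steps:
C(m) = sqrt(2)*sqrt(m) (C(m) = sqrt(2*m) = sqrt(2)*sqrt(m))
G(s, N) = 1/(s + 11*N)
-483*G(21, C(4)) + 242 = -483/(21 + 11*(sqrt(2)*sqrt(4))) + 242 = -483/(21 + 11*(sqrt(2)*2)) + 242 = -483/(21 + 11*(2*sqrt(2))) + 242 = -483/(21 + 22*sqrt(2)) + 242 = 242 - 483/(21 + 22*sqrt(2))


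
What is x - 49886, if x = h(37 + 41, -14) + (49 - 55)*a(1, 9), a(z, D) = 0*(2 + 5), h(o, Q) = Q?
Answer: -49900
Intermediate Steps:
a(z, D) = 0 (a(z, D) = 0*7 = 0)
x = -14 (x = -14 + (49 - 55)*0 = -14 - 6*0 = -14 + 0 = -14)
x - 49886 = -14 - 49886 = -49900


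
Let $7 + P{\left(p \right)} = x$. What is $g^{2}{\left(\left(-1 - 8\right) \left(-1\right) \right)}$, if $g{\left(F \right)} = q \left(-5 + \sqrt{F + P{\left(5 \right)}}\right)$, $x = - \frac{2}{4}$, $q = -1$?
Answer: $\frac{\left(10 - \sqrt{6}\right)^{2}}{4} \approx 14.253$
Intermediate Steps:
$x = - \frac{1}{2}$ ($x = \left(-2\right) \frac{1}{4} = - \frac{1}{2} \approx -0.5$)
$P{\left(p \right)} = - \frac{15}{2}$ ($P{\left(p \right)} = -7 - \frac{1}{2} = - \frac{15}{2}$)
$g{\left(F \right)} = 5 - \sqrt{- \frac{15}{2} + F}$ ($g{\left(F \right)} = - (-5 + \sqrt{F - \frac{15}{2}}) = - (-5 + \sqrt{- \frac{15}{2} + F}) = 5 - \sqrt{- \frac{15}{2} + F}$)
$g^{2}{\left(\left(-1 - 8\right) \left(-1\right) \right)} = \left(5 - \frac{\sqrt{-30 + 4 \left(-1 - 8\right) \left(-1\right)}}{2}\right)^{2} = \left(5 - \frac{\sqrt{-30 + 4 \left(\left(-9\right) \left(-1\right)\right)}}{2}\right)^{2} = \left(5 - \frac{\sqrt{-30 + 4 \cdot 9}}{2}\right)^{2} = \left(5 - \frac{\sqrt{-30 + 36}}{2}\right)^{2} = \left(5 - \frac{\sqrt{6}}{2}\right)^{2}$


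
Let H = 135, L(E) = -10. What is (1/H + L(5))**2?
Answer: 1819801/18225 ≈ 99.852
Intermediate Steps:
(1/H + L(5))**2 = (1/135 - 10)**2 = (-1349/135)**2 = 1819801/18225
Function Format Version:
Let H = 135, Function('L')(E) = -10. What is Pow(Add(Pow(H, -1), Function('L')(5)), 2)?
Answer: Rational(1819801, 18225) ≈ 99.852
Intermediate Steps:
Pow(Add(Pow(H, -1), Function('L')(5)), 2) = Pow(Add(Pow(135, -1), -10), 2) = Pow(Add(Rational(1, 135), -10), 2) = Pow(Rational(-1349, 135), 2) = Rational(1819801, 18225)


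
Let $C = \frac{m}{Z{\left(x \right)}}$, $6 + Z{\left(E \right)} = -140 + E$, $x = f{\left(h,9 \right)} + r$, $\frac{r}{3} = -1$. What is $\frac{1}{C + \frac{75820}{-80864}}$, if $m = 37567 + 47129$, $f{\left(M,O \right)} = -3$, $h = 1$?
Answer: $- \frac{20216}{11283523} \approx -0.0017916$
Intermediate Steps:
$r = -3$ ($r = 3 \left(-1\right) = -3$)
$m = 84696$
$x = -6$ ($x = -3 - 3 = -6$)
$Z{\left(E \right)} = -146 + E$ ($Z{\left(E \right)} = -6 + \left(-140 + E\right) = -146 + E$)
$C = - \frac{10587}{19}$ ($C = \frac{84696}{-146 - 6} = \frac{84696}{-152} = 84696 \left(- \frac{1}{152}\right) = - \frac{10587}{19} \approx -557.21$)
$\frac{1}{C + \frac{75820}{-80864}} = \frac{1}{- \frac{10587}{19} + \frac{75820}{-80864}} = \frac{1}{- \frac{10587}{19} + 75820 \left(- \frac{1}{80864}\right)} = \frac{1}{- \frac{10587}{19} - \frac{18955}{20216}} = \frac{1}{- \frac{11283523}{20216}} = - \frac{20216}{11283523}$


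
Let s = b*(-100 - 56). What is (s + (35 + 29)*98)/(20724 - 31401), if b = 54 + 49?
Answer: 9796/10677 ≈ 0.91749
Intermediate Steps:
b = 103
s = -16068 (s = 103*(-100 - 56) = 103*(-156) = -16068)
(s + (35 + 29)*98)/(20724 - 31401) = (-16068 + (35 + 29)*98)/(20724 - 31401) = (-16068 + 64*98)/(-10677) = (-16068 + 6272)*(-1/10677) = -9796*(-1/10677) = 9796/10677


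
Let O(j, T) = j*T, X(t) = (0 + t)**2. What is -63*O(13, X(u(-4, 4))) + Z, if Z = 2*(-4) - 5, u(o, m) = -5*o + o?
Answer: -209677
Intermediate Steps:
u(o, m) = -4*o
X(t) = t**2
O(j, T) = T*j
Z = -13 (Z = -8 - 5 = -13)
-63*O(13, X(u(-4, 4))) + Z = -63*(-4*(-4))**2*13 - 13 = -63*16**2*13 - 13 = -16128*13 - 13 = -63*3328 - 13 = -209664 - 13 = -209677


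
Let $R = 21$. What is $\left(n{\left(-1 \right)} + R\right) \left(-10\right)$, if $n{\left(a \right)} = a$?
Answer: $-200$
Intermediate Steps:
$\left(n{\left(-1 \right)} + R\right) \left(-10\right) = \left(-1 + 21\right) \left(-10\right) = 20 \left(-10\right) = -200$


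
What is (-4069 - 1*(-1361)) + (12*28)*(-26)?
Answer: -11444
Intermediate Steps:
(-4069 - 1*(-1361)) + (12*28)*(-26) = (-4069 + 1361) + 336*(-26) = -2708 - 8736 = -11444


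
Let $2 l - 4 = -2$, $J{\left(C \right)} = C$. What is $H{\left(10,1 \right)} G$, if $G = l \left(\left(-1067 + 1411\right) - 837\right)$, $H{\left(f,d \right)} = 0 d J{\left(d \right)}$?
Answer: $0$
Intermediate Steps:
$l = 1$ ($l = 2 + \frac{1}{2} \left(-2\right) = 2 - 1 = 1$)
$H{\left(f,d \right)} = 0$ ($H{\left(f,d \right)} = 0 d d = 0 d = 0$)
$G = -493$ ($G = 1 \left(\left(-1067 + 1411\right) - 837\right) = 1 \left(344 - 837\right) = 1 \left(-493\right) = -493$)
$H{\left(10,1 \right)} G = 0 \left(-493\right) = 0$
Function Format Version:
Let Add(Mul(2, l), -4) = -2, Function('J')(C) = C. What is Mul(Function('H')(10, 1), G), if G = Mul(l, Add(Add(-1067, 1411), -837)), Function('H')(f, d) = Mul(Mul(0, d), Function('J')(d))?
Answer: 0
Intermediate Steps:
l = 1 (l = Add(2, Mul(Rational(1, 2), -2)) = Add(2, -1) = 1)
Function('H')(f, d) = 0 (Function('H')(f, d) = Mul(Mul(0, d), d) = Mul(0, d) = 0)
G = -493 (G = Mul(1, Add(Add(-1067, 1411), -837)) = Mul(1, Add(344, -837)) = Mul(1, -493) = -493)
Mul(Function('H')(10, 1), G) = Mul(0, -493) = 0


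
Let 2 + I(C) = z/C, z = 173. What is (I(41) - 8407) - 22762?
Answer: -1277838/41 ≈ -31167.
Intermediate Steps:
I(C) = -2 + 173/C
(I(41) - 8407) - 22762 = ((-2 + 173/41) - 8407) - 22762 = (91/41 - 8407) - 22762 = -344596/41 - 22762 = -1277838/41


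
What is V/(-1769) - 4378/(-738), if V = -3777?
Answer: 5266054/652761 ≈ 8.0674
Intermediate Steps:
V/(-1769) - 4378/(-738) = -3777/(-1769) - 4378/(-738) = -3777*(-1/1769) - 4378*(-1/738) = 3777/1769 + 2189/369 = 5266054/652761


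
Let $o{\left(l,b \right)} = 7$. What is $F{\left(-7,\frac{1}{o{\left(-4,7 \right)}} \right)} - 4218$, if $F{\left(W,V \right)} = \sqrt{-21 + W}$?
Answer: $-4218 + 2 i \sqrt{7} \approx -4218.0 + 5.2915 i$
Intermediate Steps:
$F{\left(-7,\frac{1}{o{\left(-4,7 \right)}} \right)} - 4218 = \sqrt{-21 - 7} - 4218 = \sqrt{-28} - 4218 = 2 i \sqrt{7} - 4218 = -4218 + 2 i \sqrt{7}$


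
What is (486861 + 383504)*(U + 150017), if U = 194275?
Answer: 299659706580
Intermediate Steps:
(486861 + 383504)*(U + 150017) = (486861 + 383504)*(194275 + 150017) = 870365*344292 = 299659706580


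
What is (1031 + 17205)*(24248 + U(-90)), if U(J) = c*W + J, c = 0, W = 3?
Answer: 440545288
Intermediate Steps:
U(J) = J (U(J) = 0*3 + J = 0 + J = J)
(1031 + 17205)*(24248 + U(-90)) = (1031 + 17205)*(24248 - 90) = 18236*24158 = 440545288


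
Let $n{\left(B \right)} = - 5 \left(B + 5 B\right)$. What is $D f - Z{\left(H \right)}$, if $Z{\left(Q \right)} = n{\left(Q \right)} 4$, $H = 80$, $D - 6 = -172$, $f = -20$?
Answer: $12920$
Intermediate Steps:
$D = -166$ ($D = 6 - 172 = -166$)
$n{\left(B \right)} = - 30 B$ ($n{\left(B \right)} = - 5 \cdot 6 B = - 30 B$)
$Z{\left(Q \right)} = - 120 Q$ ($Z{\left(Q \right)} = - 30 Q 4 = - 120 Q$)
$D f - Z{\left(H \right)} = \left(-166\right) \left(-20\right) - \left(-120\right) 80 = 3320 - -9600 = 3320 + 9600 = 12920$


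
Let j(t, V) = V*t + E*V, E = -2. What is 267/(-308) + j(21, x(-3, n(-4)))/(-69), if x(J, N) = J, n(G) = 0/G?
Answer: -289/7084 ≈ -0.040796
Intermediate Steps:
n(G) = 0
j(t, V) = -2*V + V*t (j(t, V) = V*t - 2*V = -2*V + V*t)
267/(-308) + j(21, x(-3, n(-4)))/(-69) = 267/(-308) - 3*(-2 + 21)/(-69) = 267*(-1/308) - 3*19*(-1/69) = -267/308 - 57*(-1/69) = -267/308 + 19/23 = -289/7084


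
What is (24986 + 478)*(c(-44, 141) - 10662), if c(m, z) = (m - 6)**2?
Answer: -207837168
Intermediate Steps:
c(m, z) = (-6 + m)**2
(24986 + 478)*(c(-44, 141) - 10662) = (24986 + 478)*((-6 - 44)**2 - 10662) = 25464*((-50)**2 - 10662) = 25464*(2500 - 10662) = 25464*(-8162) = -207837168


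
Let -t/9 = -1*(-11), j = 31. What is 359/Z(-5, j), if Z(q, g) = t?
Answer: -359/99 ≈ -3.6263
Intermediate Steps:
t = -99 (t = -(-9)*(-11) = -9*11 = -99)
Z(q, g) = -99
359/Z(-5, j) = 359/(-99) = 359*(-1/99) = -359/99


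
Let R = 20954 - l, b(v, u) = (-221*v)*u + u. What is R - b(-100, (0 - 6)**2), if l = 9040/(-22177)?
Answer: -17180113674/22177 ≈ -7.7468e+5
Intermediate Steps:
l = -9040/22177 (l = 9040*(-1/22177) = -9040/22177 ≈ -0.40763)
b(v, u) = u - 221*u*v (b(v, u) = -221*u*v + u = u - 221*u*v)
R = 464705898/22177 (R = 20954 - 1*(-9040/22177) = 20954 + 9040/22177 = 464705898/22177 ≈ 20954.)
R - b(-100, (0 - 6)**2) = 464705898/22177 - (0 - 6)**2*(1 - 221*(-100)) = 464705898/22177 - (-6)**2*(1 + 22100) = 464705898/22177 - 36*22101 = 464705898/22177 - 1*795636 = 464705898/22177 - 795636 = -17180113674/22177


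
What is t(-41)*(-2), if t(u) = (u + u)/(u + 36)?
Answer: -164/5 ≈ -32.800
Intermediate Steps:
t(u) = 2*u/(36 + u) (t(u) = (2*u)/(36 + u) = 2*u/(36 + u))
t(-41)*(-2) = (2*(-41)/(36 - 41))*(-2) = (2*(-41)/(-5))*(-2) = (2*(-41)*(-⅕))*(-2) = (82/5)*(-2) = -164/5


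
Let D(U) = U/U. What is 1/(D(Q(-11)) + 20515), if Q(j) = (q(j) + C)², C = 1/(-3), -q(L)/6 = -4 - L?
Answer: 1/20516 ≈ 4.8742e-5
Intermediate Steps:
q(L) = 24 + 6*L (q(L) = -6*(-4 - L) = 24 + 6*L)
C = -⅓ ≈ -0.33333
Q(j) = (71/3 + 6*j)² (Q(j) = ((24 + 6*j) - ⅓)² = (71/3 + 6*j)²)
D(U) = 1
1/(D(Q(-11)) + 20515) = 1/(1 + 20515) = 1/20516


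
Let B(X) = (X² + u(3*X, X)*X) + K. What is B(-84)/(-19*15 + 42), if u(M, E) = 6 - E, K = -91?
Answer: 595/243 ≈ 2.4486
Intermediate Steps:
B(X) = -91 + X² + X*(6 - X) (B(X) = (X² + (6 - X)*X) - 91 = (X² + X*(6 - X)) - 91 = -91 + X² + X*(6 - X))
B(-84)/(-19*15 + 42) = (-91 + 6*(-84))/(-19*15 + 42) = (-91 - 504)/(-285 + 42) = -595/(-243) = -595*(-1/243) = 595/243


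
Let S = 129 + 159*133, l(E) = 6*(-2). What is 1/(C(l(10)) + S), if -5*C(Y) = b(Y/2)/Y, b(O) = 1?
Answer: 60/1276561 ≈ 4.7001e-5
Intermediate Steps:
l(E) = -12
C(Y) = -1/(5*Y)
S = 21276 (S = 129 + 21147 = 21276)
1/(C(l(10)) + S) = 1/(-⅕/(-12) + 21276) = 1/(-⅕*(-1/12) + 21276) = 1/(1/60 + 21276) = 1/(1276561/60) = 60/1276561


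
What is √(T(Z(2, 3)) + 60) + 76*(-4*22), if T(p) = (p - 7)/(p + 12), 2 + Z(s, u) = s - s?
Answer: -6688 + √5910/10 ≈ -6680.3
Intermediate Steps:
Z(s, u) = -2 (Z(s, u) = -2 + (s - s) = -2 + 0 = -2)
T(p) = (-7 + p)/(12 + p)
√(T(Z(2, 3)) + 60) + 76*(-4*22) = √((-7 - 2)/(12 - 2) + 60) + 76*(-4*22) = √(-9/10 + 60) + 76*(-88) = √((⅒)*(-9) + 60) - 6688 = √(-9/10 + 60) - 6688 = √(591/10) - 6688 = √5910/10 - 6688 = -6688 + √5910/10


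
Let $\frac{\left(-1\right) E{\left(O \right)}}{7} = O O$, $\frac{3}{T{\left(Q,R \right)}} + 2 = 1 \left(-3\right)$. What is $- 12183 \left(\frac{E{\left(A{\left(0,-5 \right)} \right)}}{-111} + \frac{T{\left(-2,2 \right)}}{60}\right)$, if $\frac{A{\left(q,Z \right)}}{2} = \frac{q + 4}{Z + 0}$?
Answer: $- \frac{6826541}{3700} \approx -1845.0$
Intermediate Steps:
$T{\left(Q,R \right)} = - \frac{3}{5}$ ($T{\left(Q,R \right)} = \frac{3}{-2 + 1 \left(-3\right)} = \frac{3}{-2 - 3} = \frac{3}{-5} = 3 \left(- \frac{1}{5}\right) = - \frac{3}{5}$)
$A{\left(q,Z \right)} = \frac{2 \left(4 + q\right)}{Z}$ ($A{\left(q,Z \right)} = 2 \frac{q + 4}{Z + 0} = 2 \frac{4 + q}{Z} = \frac{2 \left(4 + q\right)}{Z}$)
$E{\left(O \right)} = - 7 O^{2}$ ($E{\left(O \right)} = - 7 O O = - 7 O^{2}$)
$- 12183 \left(\frac{E{\left(A{\left(0,-5 \right)} \right)}}{-111} + \frac{T{\left(-2,2 \right)}}{60}\right) = - 12183 \left(\frac{\left(-7\right) \left(\frac{2 \left(4 + 0\right)}{-5}\right)^{2}}{-111} - \frac{3}{5 \cdot 60}\right) = - 12183 \left(- 7 \left(2 \left(- \frac{1}{5}\right) 4\right)^{2} \left(- \frac{1}{111}\right) - \frac{1}{100}\right) = - 12183 \left(- 7 \left(- \frac{8}{5}\right)^{2} \left(- \frac{1}{111}\right) - \frac{1}{100}\right) = - 12183 \left(\left(-7\right) \frac{64}{25} \left(- \frac{1}{111}\right) - \frac{1}{100}\right) = - 12183 \left(\left(- \frac{448}{25}\right) \left(- \frac{1}{111}\right) - \frac{1}{100}\right) = - 12183 \left(\frac{448}{2775} - \frac{1}{100}\right) = \left(-12183\right) \frac{1681}{11100} = - \frac{6826541}{3700}$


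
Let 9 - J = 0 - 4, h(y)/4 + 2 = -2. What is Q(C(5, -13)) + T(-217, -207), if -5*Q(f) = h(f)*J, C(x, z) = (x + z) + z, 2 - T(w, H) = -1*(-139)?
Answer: -477/5 ≈ -95.400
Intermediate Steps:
T(w, H) = -137 (T(w, H) = 2 - (-1)*(-139) = 2 - 1*139 = 2 - 139 = -137)
h(y) = -16 (h(y) = -8 + 4*(-2) = -8 - 8 = -16)
J = 13 (J = 9 - (0 - 4) = 9 - 1*(-4) = 9 + 4 = 13)
C(x, z) = x + 2*z
Q(f) = 208/5 (Q(f) = -(-16)*13/5 = -⅕*(-208) = 208/5)
Q(C(5, -13)) + T(-217, -207) = 208/5 - 137 = -477/5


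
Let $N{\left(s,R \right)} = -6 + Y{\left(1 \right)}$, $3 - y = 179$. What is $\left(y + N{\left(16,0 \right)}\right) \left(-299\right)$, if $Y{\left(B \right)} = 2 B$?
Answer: $53820$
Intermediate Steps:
$y = -176$ ($y = 3 - 179 = -176$)
$N{\left(s,R \right)} = -4$ ($N{\left(s,R \right)} = -6 + 2 \cdot 1 = -6 + 2 = -4$)
$\left(y + N{\left(16,0 \right)}\right) \left(-299\right) = \left(-176 - 4\right) \left(-299\right) = \left(-180\right) \left(-299\right) = 53820$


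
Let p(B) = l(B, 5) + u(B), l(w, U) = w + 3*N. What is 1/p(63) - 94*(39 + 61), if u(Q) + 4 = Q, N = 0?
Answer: -1146799/122 ≈ -9400.0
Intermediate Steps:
u(Q) = -4 + Q
l(w, U) = w (l(w, U) = w + 3*0 = w + 0 = w)
p(B) = -4 + 2*B (p(B) = B + (-4 + B) = -4 + 2*B)
1/p(63) - 94*(39 + 61) = 1/(-4 + 2*63) - 94*(39 + 61) = 1/(-4 + 126) - 94*100 = 1/122 - 1*9400 = 1/122 - 9400 = -1146799/122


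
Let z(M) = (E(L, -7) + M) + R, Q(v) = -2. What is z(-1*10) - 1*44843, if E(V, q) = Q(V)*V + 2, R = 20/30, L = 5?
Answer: -134581/3 ≈ -44860.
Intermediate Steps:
R = 2/3 (R = 20*(1/30) = 2/3 ≈ 0.66667)
E(V, q) = 2 - 2*V (E(V, q) = -2*V + 2 = 2 - 2*V)
z(M) = -22/3 + M (z(M) = ((2 - 2*5) + M) + 2/3 = ((2 - 10) + M) + 2/3 = (-8 + M) + 2/3 = -22/3 + M)
z(-1*10) - 1*44843 = (-22/3 - 1*10) - 1*44843 = (-22/3 - 10) - 44843 = -52/3 - 44843 = -134581/3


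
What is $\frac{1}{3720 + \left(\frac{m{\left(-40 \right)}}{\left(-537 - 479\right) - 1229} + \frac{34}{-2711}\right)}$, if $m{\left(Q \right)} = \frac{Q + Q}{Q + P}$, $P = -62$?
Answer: $\frac{62079189}{230933782826} \approx 0.00026882$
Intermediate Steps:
$m{\left(Q \right)} = \frac{2 Q}{-62 + Q}$ ($m{\left(Q \right)} = \frac{Q + Q}{Q - 62} = \frac{2 Q}{-62 + Q}$)
$\frac{1}{3720 + \left(\frac{m{\left(-40 \right)}}{\left(-537 - 479\right) - 1229} + \frac{34}{-2711}\right)} = \frac{1}{3720 + \left(\frac{2 \left(-40\right) \frac{1}{-62 - 40}}{\left(-537 - 479\right) - 1229} + \frac{34}{-2711}\right)} = \frac{1}{3720 + \left(\frac{2 \left(-40\right) \frac{1}{-102}}{-1016 - 1229} + 34 \left(- \frac{1}{2711}\right)\right)} = \frac{1}{3720 - \left(\frac{34}{2711} - \frac{2 \left(-40\right) \left(- \frac{1}{102}\right)}{-2245}\right)} = \frac{1}{3720 + \left(\frac{40}{51} \left(- \frac{1}{2245}\right) - \frac{34}{2711}\right)} = \frac{1}{3720 - \frac{800254}{62079189}} = \frac{1}{\frac{230933782826}{62079189}} = \frac{62079189}{230933782826}$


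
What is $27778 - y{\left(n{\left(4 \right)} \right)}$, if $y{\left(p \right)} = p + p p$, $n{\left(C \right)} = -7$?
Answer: $27736$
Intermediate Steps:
$y{\left(p \right)} = p + p^{2}$
$27778 - y{\left(n{\left(4 \right)} \right)} = 27778 - - 7 \left(1 - 7\right) = 27778 - \left(-7\right) \left(-6\right) = 27778 - 42 = 27736$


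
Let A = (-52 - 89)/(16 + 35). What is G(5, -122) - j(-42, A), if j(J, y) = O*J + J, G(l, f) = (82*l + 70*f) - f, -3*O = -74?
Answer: -6930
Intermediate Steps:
O = 74/3 (O = -⅓*(-74) = 74/3 ≈ 24.667)
A = -47/17 (A = -141/51 = -141*1/51 = -47/17 ≈ -2.7647)
G(l, f) = 69*f + 82*l (G(l, f) = (70*f + 82*l) - f = 69*f + 82*l)
j(J, y) = 77*J/3 (j(J, y) = 74*J/3 + J = 77*J/3)
G(5, -122) - j(-42, A) = (69*(-122) + 82*5) - 77*(-42)/3 = (-8418 + 410) - 1*(-1078) = -8008 + 1078 = -6930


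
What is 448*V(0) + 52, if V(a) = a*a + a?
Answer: 52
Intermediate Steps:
V(a) = a + a² (V(a) = a² + a = a + a²)
448*V(0) + 52 = 448*(0*(1 + 0)) + 52 = 448*(0*1) + 52 = 448*0 + 52 = 0 + 52 = 52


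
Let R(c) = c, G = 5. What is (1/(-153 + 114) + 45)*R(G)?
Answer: 8770/39 ≈ 224.87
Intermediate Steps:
(1/(-153 + 114) + 45)*R(G) = (1/(-153 + 114) + 45)*5 = (1/(-39) + 45)*5 = (-1/39 + 45)*5 = (1754/39)*5 = 8770/39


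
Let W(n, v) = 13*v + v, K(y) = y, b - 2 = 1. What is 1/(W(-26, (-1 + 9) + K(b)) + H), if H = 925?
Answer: 1/1079 ≈ 0.00092678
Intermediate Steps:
b = 3 (b = 2 + 1 = 3)
W(n, v) = 14*v
1/(W(-26, (-1 + 9) + K(b)) + H) = 1/(14*((-1 + 9) + 3) + 925) = 1/(14*(8 + 3) + 925) = 1/(14*11 + 925) = 1/(154 + 925) = 1/1079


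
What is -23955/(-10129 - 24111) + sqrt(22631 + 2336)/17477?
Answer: 4791/6848 + sqrt(24967)/17477 ≈ 0.70866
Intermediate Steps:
-23955/(-10129 - 24111) + sqrt(22631 + 2336)/17477 = -23955/(-34240) + sqrt(24967)*(1/17477) = -23955*(-1/34240) + sqrt(24967)/17477 = 4791/6848 + sqrt(24967)/17477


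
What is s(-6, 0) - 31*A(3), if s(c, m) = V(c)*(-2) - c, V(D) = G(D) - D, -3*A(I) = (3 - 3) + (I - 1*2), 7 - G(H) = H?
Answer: -65/3 ≈ -21.667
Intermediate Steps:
G(H) = 7 - H
A(I) = ⅔ - I/3 (A(I) = -((3 - 3) + (I - 1*2))/3 = -(0 + (I - 2))/3 = -(0 + (-2 + I))/3 = -(-2 + I)/3 = ⅔ - I/3)
V(D) = 7 - 2*D (V(D) = (7 - D) - D = 7 - 2*D)
s(c, m) = -14 + 3*c (s(c, m) = (7 - 2*c)*(-2) - c = (-14 + 4*c) - c = -14 + 3*c)
s(-6, 0) - 31*A(3) = (-14 + 3*(-6)) - 31*(⅔ - ⅓*3) = (-14 - 18) - 31*(⅔ - 1) = -32 - 31*(-⅓) = -32 + 31/3 = -65/3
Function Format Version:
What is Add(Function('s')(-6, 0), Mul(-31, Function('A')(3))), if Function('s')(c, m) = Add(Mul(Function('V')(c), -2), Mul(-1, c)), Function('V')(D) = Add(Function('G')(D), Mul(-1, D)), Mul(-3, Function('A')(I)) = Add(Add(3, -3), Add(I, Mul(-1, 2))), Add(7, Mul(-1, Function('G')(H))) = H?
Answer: Rational(-65, 3) ≈ -21.667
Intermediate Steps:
Function('G')(H) = Add(7, Mul(-1, H))
Function('A')(I) = Add(Rational(2, 3), Mul(Rational(-1, 3), I)) (Function('A')(I) = Mul(Rational(-1, 3), Add(Add(3, -3), Add(I, Mul(-1, 2)))) = Mul(Rational(-1, 3), Add(0, Add(I, -2))) = Mul(Rational(-1, 3), Add(0, Add(-2, I))) = Mul(Rational(-1, 3), Add(-2, I)) = Add(Rational(2, 3), Mul(Rational(-1, 3), I)))
Function('V')(D) = Add(7, Mul(-2, D)) (Function('V')(D) = Add(Add(7, Mul(-1, D)), Mul(-1, D)) = Add(7, Mul(-2, D)))
Function('s')(c, m) = Add(-14, Mul(3, c)) (Function('s')(c, m) = Add(Mul(Add(7, Mul(-2, c)), -2), Mul(-1, c)) = Add(Add(-14, Mul(4, c)), Mul(-1, c)) = Add(-14, Mul(3, c)))
Add(Function('s')(-6, 0), Mul(-31, Function('A')(3))) = Add(Add(-14, Mul(3, -6)), Mul(-31, Add(Rational(2, 3), Mul(Rational(-1, 3), 3)))) = Add(Add(-14, -18), Mul(-31, Add(Rational(2, 3), -1))) = Add(-32, Mul(-31, Rational(-1, 3))) = Add(-32, Rational(31, 3)) = Rational(-65, 3)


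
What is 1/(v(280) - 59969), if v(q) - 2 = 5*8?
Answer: -1/59927 ≈ -1.6687e-5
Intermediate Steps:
v(q) = 42 (v(q) = 2 + 5*8 = 2 + 40 = 42)
1/(v(280) - 59969) = 1/(42 - 59969) = 1/(-59927) = -1/59927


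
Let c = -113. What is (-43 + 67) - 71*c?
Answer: 8047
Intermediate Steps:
(-43 + 67) - 71*c = (-43 + 67) - 71*(-113) = 24 + 8023 = 8047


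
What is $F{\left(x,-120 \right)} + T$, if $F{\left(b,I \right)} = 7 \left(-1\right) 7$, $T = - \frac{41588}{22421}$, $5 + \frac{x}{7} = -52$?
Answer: $- \frac{1140217}{22421} \approx -50.855$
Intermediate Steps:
$x = -399$ ($x = -35 + 7 \left(-52\right) = -35 - 364 = -399$)
$T = - \frac{41588}{22421}$ ($T = \left(-41588\right) \frac{1}{22421} = - \frac{41588}{22421} \approx -1.8549$)
$F{\left(b,I \right)} = -49$ ($F{\left(b,I \right)} = \left(-7\right) 7 = -49$)
$F{\left(x,-120 \right)} + T = -49 - \frac{41588}{22421} = - \frac{1140217}{22421}$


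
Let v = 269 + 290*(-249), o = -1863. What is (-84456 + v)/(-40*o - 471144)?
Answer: 156397/396624 ≈ 0.39432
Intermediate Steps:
v = -71941 (v = 269 - 72210 = -71941)
(-84456 + v)/(-40*o - 471144) = (-84456 - 71941)/(-40*(-1863) - 471144) = -156397/(74520 - 471144) = -156397/(-396624) = -156397*(-1/396624) = 156397/396624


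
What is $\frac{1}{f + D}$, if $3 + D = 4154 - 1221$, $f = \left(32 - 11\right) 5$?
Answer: $\frac{1}{3035} \approx 0.00032949$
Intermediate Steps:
$f = 105$ ($f = 21 \cdot 5 = 105$)
$D = 2930$ ($D = -3 + \left(4154 - 1221\right) = -3 + 2933 = 2930$)
$\frac{1}{f + D} = \frac{1}{105 + 2930} = \frac{1}{3035}$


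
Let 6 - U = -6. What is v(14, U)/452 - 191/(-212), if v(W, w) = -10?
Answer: 21053/23956 ≈ 0.87882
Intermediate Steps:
U = 12 (U = 6 - 1*(-6) = 6 + 6 = 12)
v(14, U)/452 - 191/(-212) = -10/452 - 191/(-212) = -10*1/452 - 191*(-1/212) = -5/226 + 191/212 = 21053/23956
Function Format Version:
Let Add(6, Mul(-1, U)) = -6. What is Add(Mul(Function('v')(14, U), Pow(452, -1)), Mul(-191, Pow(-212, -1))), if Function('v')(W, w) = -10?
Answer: Rational(21053, 23956) ≈ 0.87882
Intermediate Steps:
U = 12 (U = Add(6, Mul(-1, -6)) = Add(6, 6) = 12)
Add(Mul(Function('v')(14, U), Pow(452, -1)), Mul(-191, Pow(-212, -1))) = Add(Mul(-10, Pow(452, -1)), Mul(-191, Pow(-212, -1))) = Add(Mul(-10, Rational(1, 452)), Mul(-191, Rational(-1, 212))) = Add(Rational(-5, 226), Rational(191, 212)) = Rational(21053, 23956)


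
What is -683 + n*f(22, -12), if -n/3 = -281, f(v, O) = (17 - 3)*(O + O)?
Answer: -283931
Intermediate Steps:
f(v, O) = 28*O (f(v, O) = 14*(2*O) = 28*O)
n = 843 (n = -3*(-281) = 843)
-683 + n*f(22, -12) = -683 + 843*(28*(-12)) = -683 + 843*(-336) = -683 - 283248 = -283931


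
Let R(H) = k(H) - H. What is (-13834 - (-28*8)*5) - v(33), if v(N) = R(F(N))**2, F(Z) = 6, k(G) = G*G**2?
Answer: -56814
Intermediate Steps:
k(G) = G**3
R(H) = H**3 - H
v(N) = 44100 (v(N) = (6**3 - 1*6)**2 = (216 - 6)**2 = 210**2 = 44100)
(-13834 - (-28*8)*5) - v(33) = (-13834 - (-28*8)*5) - 1*44100 = (-13834 - (-224)*5) - 44100 = (-13834 - 1*(-1120)) - 44100 = (-13834 + 1120) - 44100 = -12714 - 44100 = -56814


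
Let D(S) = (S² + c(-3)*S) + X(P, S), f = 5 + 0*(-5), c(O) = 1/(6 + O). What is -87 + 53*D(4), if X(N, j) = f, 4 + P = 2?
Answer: 3290/3 ≈ 1096.7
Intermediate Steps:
P = -2 (P = -4 + 2 = -2)
f = 5 (f = 5 + 0 = 5)
X(N, j) = 5
D(S) = 5 + S² + S/3 (D(S) = (S² + S/(6 - 3)) + 5 = (S² + S/3) + 5 = 5 + S² + S/3)
-87 + 53*D(4) = -87 + 53*(5 + 4² + (⅓)*4) = -87 + 53*(5 + 16 + 4/3) = -87 + 53*(67/3) = -87 + 3551/3 = 3290/3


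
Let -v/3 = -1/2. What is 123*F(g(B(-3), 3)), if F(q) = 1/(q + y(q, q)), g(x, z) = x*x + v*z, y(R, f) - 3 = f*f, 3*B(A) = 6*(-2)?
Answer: 492/1775 ≈ 0.27718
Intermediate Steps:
v = 3/2 (v = -(-3)/2 = -3*(-½) = 3/2 ≈ 1.5000)
B(A) = -4 (B(A) = (6*(-2))/3 = (⅓)*(-12) = -4)
y(R, f) = 3 + f² (y(R, f) = 3 + f*f = 3 + f²)
g(x, z) = x² + 3*z/2 (g(x, z) = x*x + 3*z/2 = x² + 3*z/2)
F(q) = 1/(3 + q + q²) (F(q) = 1/(q + (3 + q²)) = 1/(3 + q + q²))
123*F(g(B(-3), 3)) = 123/(3 + ((-4)² + (3/2)*3) + ((-4)² + (3/2)*3)²) = 123/(3 + (16 + 9/2) + (16 + 9/2)²) = 123/(3 + 41/2 + (41/2)²) = 123/(3 + 41/2 + 1681/4) = 123/(1775/4) = 123*(4/1775) = 492/1775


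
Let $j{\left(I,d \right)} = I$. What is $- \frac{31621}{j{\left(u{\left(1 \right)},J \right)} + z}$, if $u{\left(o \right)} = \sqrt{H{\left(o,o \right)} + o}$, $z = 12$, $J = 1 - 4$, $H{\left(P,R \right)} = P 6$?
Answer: $- \frac{379452}{137} + \frac{31621 \sqrt{7}}{137} \approx -2159.1$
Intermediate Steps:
$H{\left(P,R \right)} = 6 P$
$J = -3$
$u{\left(o \right)} = \sqrt{7} \sqrt{o}$ ($u{\left(o \right)} = \sqrt{6 o + o} = \sqrt{7 o} = \sqrt{7} \sqrt{o}$)
$- \frac{31621}{j{\left(u{\left(1 \right)},J \right)} + z} = - \frac{31621}{\sqrt{7} \sqrt{1} + 12} = - \frac{31621}{\sqrt{7} \cdot 1 + 12} = - \frac{31621}{\sqrt{7} + 12} = - \frac{31621}{12 + \sqrt{7}}$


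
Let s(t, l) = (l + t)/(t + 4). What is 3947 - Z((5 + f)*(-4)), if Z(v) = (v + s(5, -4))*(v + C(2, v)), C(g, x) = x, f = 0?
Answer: 28363/9 ≈ 3151.4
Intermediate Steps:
s(t, l) = (l + t)/(4 + t)
Z(v) = 2*v*(1/9 + v) (Z(v) = (v + (-4 + 5)/(4 + 5))*(v + v) = (v + 1/9)*(2*v) = (1/9 + v)*(2*v) = 2*v*(1/9 + v))
3947 - Z((5 + f)*(-4)) = 3947 - 2*(5 + 0)*(-4)*(1 + 9*((5 + 0)*(-4)))/9 = 3947 - 2*5*(-4)*(1 + 9*(5*(-4)))/9 = 3947 - 2*(-20)*(1 + 9*(-20))/9 = 3947 - 2*(-20)*(1 - 180)/9 = 3947 - 2*(-20)*(-179)/9 = 3947 - 1*7160/9 = 3947 - 7160/9 = 28363/9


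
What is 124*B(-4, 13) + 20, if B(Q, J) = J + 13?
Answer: 3244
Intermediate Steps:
B(Q, J) = 13 + J
124*B(-4, 13) + 20 = 124*(13 + 13) + 20 = 124*26 + 20 = 3224 + 20 = 3244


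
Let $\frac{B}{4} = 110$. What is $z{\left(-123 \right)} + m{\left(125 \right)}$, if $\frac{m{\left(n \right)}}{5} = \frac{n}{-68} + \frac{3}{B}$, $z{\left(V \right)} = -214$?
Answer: $- \frac{333843}{1496} \approx -223.16$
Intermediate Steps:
$B = 440$ ($B = 4 \cdot 110 = 440$)
$m{\left(n \right)} = \frac{3}{88} - \frac{5 n}{68}$ ($m{\left(n \right)} = 5 \left(\frac{n}{-68} + \frac{3}{440}\right) = 5 \left(n \left(- \frac{1}{68}\right) + 3 \cdot \frac{1}{440}\right) = 5 \left(- \frac{n}{68} + \frac{3}{440}\right) = 5 \left(\frac{3}{440} - \frac{n}{68}\right) = \frac{3}{88} - \frac{5 n}{68}$)
$z{\left(-123 \right)} + m{\left(125 \right)} = -214 + \left(\frac{3}{88} - \frac{625}{68}\right) = -214 - \frac{13699}{1496} = - \frac{333843}{1496}$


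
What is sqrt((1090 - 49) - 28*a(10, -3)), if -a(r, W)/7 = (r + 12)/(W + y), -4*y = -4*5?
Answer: sqrt(3197) ≈ 56.542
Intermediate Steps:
y = 5 (y = -(-1)*5 = -1/4*(-20) = 5)
a(r, W) = -7*(12 + r)/(5 + W) (a(r, W) = -7*(r + 12)/(W + 5) = -7*(12 + r)/(5 + W))
sqrt((1090 - 49) - 28*a(10, -3)) = sqrt((1090 - 49) - 196*(-12 - 1*10)/(5 - 3)) = sqrt(1041 - 196*(-12 - 10)/2) = sqrt(1041 - 196*(-22)/2) = sqrt(1041 - 28*(-77)) = sqrt(1041 + 2156) = sqrt(3197)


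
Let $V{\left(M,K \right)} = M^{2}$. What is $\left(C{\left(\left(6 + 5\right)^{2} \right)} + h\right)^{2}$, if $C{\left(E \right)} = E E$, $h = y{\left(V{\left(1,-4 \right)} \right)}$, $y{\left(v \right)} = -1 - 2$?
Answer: $214271044$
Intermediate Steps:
$y{\left(v \right)} = -3$
$h = -3$
$C{\left(E \right)} = E^{2}$
$\left(C{\left(\left(6 + 5\right)^{2} \right)} + h\right)^{2} = \left(\left(\left(6 + 5\right)^{2}\right)^{2} - 3\right)^{2} = \left(\left(11^{2}\right)^{2} - 3\right)^{2} = \left(121^{2} - 3\right)^{2} = \left(14641 - 3\right)^{2} = 14638^{2} = 214271044$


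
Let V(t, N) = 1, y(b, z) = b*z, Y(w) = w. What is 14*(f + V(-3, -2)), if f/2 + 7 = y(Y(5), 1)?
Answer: -42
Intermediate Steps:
f = -4 (f = -14 + 2*(5*1) = -14 + 2*5 = -14 + 10 = -4)
14*(f + V(-3, -2)) = 14*(-4 + 1) = 14*(-3) = -42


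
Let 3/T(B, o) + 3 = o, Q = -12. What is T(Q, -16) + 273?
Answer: 5184/19 ≈ 272.84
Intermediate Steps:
T(B, o) = 3/(-3 + o)
T(Q, -16) + 273 = 3/(-3 - 16) + 273 = 3/(-19) + 273 = 3*(-1/19) + 273 = -3/19 + 273 = 5184/19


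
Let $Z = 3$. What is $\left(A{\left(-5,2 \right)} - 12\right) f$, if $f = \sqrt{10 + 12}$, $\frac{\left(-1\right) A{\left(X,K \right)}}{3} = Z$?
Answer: $- 21 \sqrt{22} \approx -98.499$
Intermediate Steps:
$A{\left(X,K \right)} = -9$ ($A{\left(X,K \right)} = \left(-3\right) 3 = -9$)
$f = \sqrt{22} \approx 4.6904$
$\left(A{\left(-5,2 \right)} - 12\right) f = \left(-9 - 12\right) \sqrt{22} = - 21 \sqrt{22}$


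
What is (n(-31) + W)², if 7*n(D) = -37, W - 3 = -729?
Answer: 26204161/49 ≈ 5.3478e+5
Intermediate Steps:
W = -726 (W = 3 - 729 = -726)
n(D) = -37/7 (n(D) = (⅐)*(-37) = -37/7)
(n(-31) + W)² = (-37/7 - 726)² = (-5119/7)² = 26204161/49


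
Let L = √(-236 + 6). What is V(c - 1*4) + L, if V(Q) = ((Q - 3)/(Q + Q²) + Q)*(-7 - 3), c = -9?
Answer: 5110/39 + I*√230 ≈ 131.03 + 15.166*I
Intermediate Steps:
L = I*√230 (L = √(-230) = I*√230 ≈ 15.166*I)
V(Q) = -10*Q - 10*(-3 + Q)/(Q + Q²) (V(Q) = ((-3 + Q)/(Q + Q²) + Q)*(-10) = (Q + (-3 + Q)/(Q + Q²))*(-10) = -10*Q - 10*(-3 + Q)/(Q + Q²))
V(c - 1*4) + L = 10*(3 - (-9 - 1*4) - (-9 - 1*4)² - (-9 - 1*4)³)/((-9 - 1*4)*(1 + (-9 - 1*4))) + I*√230 = 10*(3 - (-9 - 4) - (-9 - 4)² - (-9 - 4)³)/((-9 - 4)*(1 + (-9 - 4))) + I*√230 = 10*(3 - 1*(-13) - 1*(-13)² - 1*(-13)³)/(-13*(1 - 13)) + I*√230 = 10*(-1/13)*(3 + 13 - 1*169 - 1*(-2197))/(-12) + I*√230 = 10*(-1/13)*(-1/12)*(3 + 13 - 169 + 2197) + I*√230 = 10*(-1/13)*(-1/12)*2044 + I*√230 = 5110/39 + I*√230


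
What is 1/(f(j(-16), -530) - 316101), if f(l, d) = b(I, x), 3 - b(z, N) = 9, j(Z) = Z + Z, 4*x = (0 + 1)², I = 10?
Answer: -1/316107 ≈ -3.1635e-6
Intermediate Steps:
x = ¼ (x = (0 + 1)²/4 = (¼)*1² = (¼)*1 = ¼ ≈ 0.25000)
j(Z) = 2*Z
b(z, N) = -6 (b(z, N) = 3 - 1*9 = 3 - 9 = -6)
f(l, d) = -6
1/(f(j(-16), -530) - 316101) = 1/(-6 - 316101) = 1/(-316107) = -1/316107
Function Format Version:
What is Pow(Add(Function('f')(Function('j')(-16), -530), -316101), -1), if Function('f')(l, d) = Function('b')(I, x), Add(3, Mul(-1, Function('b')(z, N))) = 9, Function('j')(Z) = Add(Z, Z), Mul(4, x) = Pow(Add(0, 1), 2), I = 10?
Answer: Rational(-1, 316107) ≈ -3.1635e-6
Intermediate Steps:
x = Rational(1, 4) (x = Mul(Rational(1, 4), Pow(Add(0, 1), 2)) = Mul(Rational(1, 4), Pow(1, 2)) = Mul(Rational(1, 4), 1) = Rational(1, 4) ≈ 0.25000)
Function('j')(Z) = Mul(2, Z)
Function('b')(z, N) = -6 (Function('b')(z, N) = Add(3, Mul(-1, 9)) = Add(3, -9) = -6)
Function('f')(l, d) = -6
Pow(Add(Function('f')(Function('j')(-16), -530), -316101), -1) = Pow(Add(-6, -316101), -1) = Pow(-316107, -1) = Rational(-1, 316107)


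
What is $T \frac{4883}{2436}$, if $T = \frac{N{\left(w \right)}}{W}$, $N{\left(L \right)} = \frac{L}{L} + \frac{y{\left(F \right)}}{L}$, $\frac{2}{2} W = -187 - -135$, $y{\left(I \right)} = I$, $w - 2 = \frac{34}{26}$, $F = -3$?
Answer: $- \frac{4883}{1361724} \approx -0.0035859$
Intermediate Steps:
$w = \frac{43}{13}$ ($w = 2 + \frac{34}{26} = 2 + 34 \cdot \frac{1}{26} = 2 + \frac{17}{13} = \frac{43}{13} \approx 3.3077$)
$W = -52$ ($W = -187 - -135 = -187 + 135 = -52$)
$N{\left(L \right)} = 1 - \frac{3}{L}$ ($N{\left(L \right)} = \frac{L}{L} - \frac{3}{L} = 1 - \frac{3}{L}$)
$T = - \frac{1}{559}$ ($T = \frac{\frac{1}{\frac{43}{13}} \left(-3 + \frac{43}{13}\right)}{-52} = \frac{13}{43} \cdot \frac{4}{13} \left(- \frac{1}{52}\right) = \frac{4}{43} \left(- \frac{1}{52}\right) = - \frac{1}{559} \approx -0.0017889$)
$T \frac{4883}{2436} = - \frac{4883 \cdot \frac{1}{2436}}{559} = \left(- \frac{1}{559}\right) \frac{4883}{2436} = - \frac{4883}{1361724}$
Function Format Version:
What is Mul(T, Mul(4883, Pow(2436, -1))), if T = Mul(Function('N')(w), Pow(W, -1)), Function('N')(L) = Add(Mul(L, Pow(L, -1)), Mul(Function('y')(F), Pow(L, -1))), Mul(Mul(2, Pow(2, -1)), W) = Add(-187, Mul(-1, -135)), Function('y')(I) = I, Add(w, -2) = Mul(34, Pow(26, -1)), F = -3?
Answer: Rational(-4883, 1361724) ≈ -0.0035859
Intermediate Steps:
w = Rational(43, 13) (w = Add(2, Mul(34, Pow(26, -1))) = Add(2, Mul(34, Rational(1, 26))) = Add(2, Rational(17, 13)) = Rational(43, 13) ≈ 3.3077)
W = -52 (W = Add(-187, Mul(-1, -135)) = Add(-187, 135) = -52)
Function('N')(L) = Add(1, Mul(-3, Pow(L, -1))) (Function('N')(L) = Add(Mul(L, Pow(L, -1)), Mul(-3, Pow(L, -1))) = Add(1, Mul(-3, Pow(L, -1))))
T = Rational(-1, 559) (T = Mul(Mul(Pow(Rational(43, 13), -1), Add(-3, Rational(43, 13))), Pow(-52, -1)) = Mul(Mul(Rational(13, 43), Rational(4, 13)), Rational(-1, 52)) = Mul(Rational(4, 43), Rational(-1, 52)) = Rational(-1, 559) ≈ -0.0017889)
Mul(T, Mul(4883, Pow(2436, -1))) = Mul(Rational(-1, 559), Mul(4883, Pow(2436, -1))) = Mul(Rational(-1, 559), Mul(4883, Rational(1, 2436))) = Mul(Rational(-1, 559), Rational(4883, 2436)) = Rational(-4883, 1361724)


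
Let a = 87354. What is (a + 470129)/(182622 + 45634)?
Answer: 557483/228256 ≈ 2.4424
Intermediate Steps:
(a + 470129)/(182622 + 45634) = (87354 + 470129)/(182622 + 45634) = 557483/228256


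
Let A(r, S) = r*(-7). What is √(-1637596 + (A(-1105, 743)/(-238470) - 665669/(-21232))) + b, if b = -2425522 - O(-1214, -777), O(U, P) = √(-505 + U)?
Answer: -2425522 - 3*I*√191 + I*√26237822788391362697517/126579876 ≈ -2.4255e+6 + 1238.2*I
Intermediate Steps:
A(r, S) = -7*r
b = -2425522 - 3*I*√191 (b = -2425522 - √(-505 - 1214) = -2425522 - √(-1719) = -2425522 - 3*I*√191 ≈ -2.4255e+6 - 41.461*I)
√(-1637596 + (A(-1105, 743)/(-238470) - 665669/(-21232))) + b = √(-1637596 + (-7*(-1105)/(-238470) - 665669/(-21232))) + (-2425522 - 3*I*√191) = √(-1637596 + (7735*(-1/238470) - 665669*(-1/21232))) + (-2425522 - 3*I*√191) = √(-1637596 + (-1547/47694 + 665669/21232)) + (-2425522 - 3*I*√191) = √(-1637596 + 15857785691/506319504) + (-2425522 - 3*I*√191) = √(-829130936686693/506319504) + (-2425522 - 3*I*√191) = I*√26237822788391362697517/126579876 + (-2425522 - 3*I*√191) = -2425522 - 3*I*√191 + I*√26237822788391362697517/126579876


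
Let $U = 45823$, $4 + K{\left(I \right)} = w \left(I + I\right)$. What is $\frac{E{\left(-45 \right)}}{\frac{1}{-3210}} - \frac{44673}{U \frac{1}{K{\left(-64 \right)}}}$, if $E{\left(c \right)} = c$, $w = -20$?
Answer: $\frac{6504948162}{45823} \approx 1.4196 \cdot 10^{5}$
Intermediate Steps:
$K{\left(I \right)} = -4 - 40 I$ ($K{\left(I \right)} = -4 - 20 \left(I + I\right) = -4 - 20 \cdot 2 I = -4 - 40 I$)
$\frac{E{\left(-45 \right)}}{\frac{1}{-3210}} - \frac{44673}{U \frac{1}{K{\left(-64 \right)}}} = - \frac{45}{\frac{1}{-3210}} - \frac{44673}{45823 \frac{1}{-4 - -2560}} = - \frac{45}{- \frac{1}{3210}} - \frac{44673}{45823 \frac{1}{-4 + 2560}} = \left(-45\right) \left(-3210\right) - \frac{44673}{45823 \cdot \frac{1}{2556}} = 144450 - \frac{44673}{45823 \cdot \frac{1}{2556}} = 144450 - \frac{44673}{\frac{45823}{2556}} = 144450 - \frac{114184188}{45823} = \frac{6504948162}{45823}$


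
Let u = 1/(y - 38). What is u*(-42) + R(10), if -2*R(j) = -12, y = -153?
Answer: 1188/191 ≈ 6.2199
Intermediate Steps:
R(j) = 6 (R(j) = -½*(-12) = 6)
u = -1/191 (u = 1/(-153 - 38) = 1/(-191) = -1/191 ≈ -0.0052356)
u*(-42) + R(10) = -1/191*(-42) + 6 = 42/191 + 6 = 1188/191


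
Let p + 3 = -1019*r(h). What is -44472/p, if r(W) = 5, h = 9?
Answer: 22236/2549 ≈ 8.7234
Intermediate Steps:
p = -5098 (p = -3 - 1019*5 = -3 - 5095 = -5098)
-44472/p = -44472/(-5098) = -44472*(-1/5098) = 22236/2549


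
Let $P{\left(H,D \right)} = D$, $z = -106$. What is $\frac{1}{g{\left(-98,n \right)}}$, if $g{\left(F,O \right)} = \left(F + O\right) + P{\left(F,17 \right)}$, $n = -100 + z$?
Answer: $- \frac{1}{287} \approx -0.0034843$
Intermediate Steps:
$n = -206$ ($n = -100 - 106 = -206$)
$g{\left(F,O \right)} = 17 + F + O$ ($g{\left(F,O \right)} = \left(F + O\right) + 17 = 17 + F + O$)
$\frac{1}{g{\left(-98,n \right)}} = \frac{1}{17 - 98 - 206} = \frac{1}{-287} = - \frac{1}{287}$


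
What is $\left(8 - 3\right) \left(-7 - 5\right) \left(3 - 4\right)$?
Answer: $60$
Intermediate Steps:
$\left(8 - 3\right) \left(-7 - 5\right) \left(3 - 4\right) = 5 \left(\left(-12\right) \left(-1\right)\right) = 5 \cdot 12 = 60$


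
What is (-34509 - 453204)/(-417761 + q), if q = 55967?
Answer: 9563/7094 ≈ 1.3480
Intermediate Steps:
(-34509 - 453204)/(-417761 + q) = (-34509 - 453204)/(-417761 + 55967) = -487713/(-361794) = -487713*(-1/361794) = 9563/7094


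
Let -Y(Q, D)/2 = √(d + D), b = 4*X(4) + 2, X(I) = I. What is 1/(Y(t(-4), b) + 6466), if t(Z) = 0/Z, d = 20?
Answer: 3233/20904502 + √38/20904502 ≈ 0.00015495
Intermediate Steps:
b = 18 (b = 4*4 + 2 = 16 + 2 = 18)
t(Z) = 0
Y(Q, D) = -2*√(20 + D)
1/(Y(t(-4), b) + 6466) = 1/(-2*√(20 + 18) + 6466) = 1/(-2*√38 + 6466) = 1/(6466 - 2*√38)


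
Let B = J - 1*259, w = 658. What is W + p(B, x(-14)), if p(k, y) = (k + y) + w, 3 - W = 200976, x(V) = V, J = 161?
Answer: -200427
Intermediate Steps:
B = -98 (B = 161 - 1*259 = 161 - 259 = -98)
W = -200973 (W = 3 - 1*200976 = 3 - 200976 = -200973)
p(k, y) = 658 + k + y (p(k, y) = (k + y) + 658 = 658 + k + y)
W + p(B, x(-14)) = -200973 + (658 - 98 - 14) = -200973 + 546 = -200427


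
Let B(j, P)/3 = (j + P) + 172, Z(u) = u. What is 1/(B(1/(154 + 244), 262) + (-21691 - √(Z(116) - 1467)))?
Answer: -3229697962/65850501406565 + 158404*I*√1351/65850501406565 ≈ -4.9046e-5 + 8.8417e-8*I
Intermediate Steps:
B(j, P) = 516 + 3*P + 3*j (B(j, P) = 3*((j + P) + 172) = 3*((P + j) + 172) = 3*(172 + P + j) = 516 + 3*P + 3*j)
1/(B(1/(154 + 244), 262) + (-21691 - √(Z(116) - 1467))) = 1/((516 + 3*262 + 3/(154 + 244)) + (-21691 - √(116 - 1467))) = 1/((516 + 786 + 3/398) + (-21691 - √(-1351))) = 1/((516 + 786 + 3*(1/398)) + (-21691 - I*√1351)) = 1/((516 + 786 + 3/398) + (-21691 - I*√1351)) = 1/(518199/398 + (-21691 - I*√1351)) = 1/(-8114819/398 - I*√1351)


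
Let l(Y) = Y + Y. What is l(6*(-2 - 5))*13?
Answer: -1092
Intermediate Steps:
l(Y) = 2*Y
l(6*(-2 - 5))*13 = (2*(6*(-2 - 5)))*13 = (2*(6*(-7)))*13 = (2*(-42))*13 = -84*13 = -1092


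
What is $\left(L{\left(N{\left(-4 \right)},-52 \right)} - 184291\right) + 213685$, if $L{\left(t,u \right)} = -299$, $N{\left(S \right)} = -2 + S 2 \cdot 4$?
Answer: $29095$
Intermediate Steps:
$N{\left(S \right)} = -2 + 8 S$ ($N{\left(S \right)} = -2 + S 8 = -2 + 8 S$)
$\left(L{\left(N{\left(-4 \right)},-52 \right)} - 184291\right) + 213685 = \left(-299 - 184291\right) + 213685 = -184590 + 213685 = 29095$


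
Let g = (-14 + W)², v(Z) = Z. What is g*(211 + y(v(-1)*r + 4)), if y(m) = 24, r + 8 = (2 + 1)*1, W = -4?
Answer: 76140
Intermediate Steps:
r = -5 (r = -8 + (2 + 1)*1 = -8 + 3*1 = -8 + 3 = -5)
g = 324 (g = (-14 - 4)² = (-18)² = 324)
g*(211 + y(v(-1)*r + 4)) = 324*(211 + 24) = 324*235 = 76140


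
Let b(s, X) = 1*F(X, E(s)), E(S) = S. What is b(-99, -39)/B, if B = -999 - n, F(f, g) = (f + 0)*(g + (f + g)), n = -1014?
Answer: 3081/5 ≈ 616.20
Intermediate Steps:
F(f, g) = f*(f + 2*g)
B = 15 (B = -999 - 1*(-1014) = -999 + 1014 = 15)
b(s, X) = X*(X + 2*s) (b(s, X) = 1*(X*(X + 2*s)) = X*(X + 2*s))
b(-99, -39)/B = -39*(-39 + 2*(-99))/15 = -39*(-39 - 198)*(1/15) = -39*(-237)*(1/15) = 9243*(1/15) = 3081/5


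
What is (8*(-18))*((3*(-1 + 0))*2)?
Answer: 864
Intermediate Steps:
(8*(-18))*((3*(-1 + 0))*2) = -144*3*(-1)*2 = -(-432)*2 = -144*(-6) = 864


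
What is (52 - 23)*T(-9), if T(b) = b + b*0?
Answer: -261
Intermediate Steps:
T(b) = b (T(b) = b + 0 = b)
(52 - 23)*T(-9) = (52 - 23)*(-9) = 29*(-9) = -261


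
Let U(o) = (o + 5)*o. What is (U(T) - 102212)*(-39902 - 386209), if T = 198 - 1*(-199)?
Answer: -24451101402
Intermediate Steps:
T = 397 (T = 198 + 199 = 397)
U(o) = o*(5 + o) (U(o) = (5 + o)*o = o*(5 + o))
(U(T) - 102212)*(-39902 - 386209) = (397*(5 + 397) - 102212)*(-39902 - 386209) = (397*402 - 102212)*(-426111) = (159594 - 102212)*(-426111) = 57382*(-426111) = -24451101402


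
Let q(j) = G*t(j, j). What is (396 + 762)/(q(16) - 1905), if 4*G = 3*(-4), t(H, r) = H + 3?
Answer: -193/327 ≈ -0.59021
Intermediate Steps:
t(H, r) = 3 + H
G = -3 (G = (3*(-4))/4 = (1/4)*(-12) = -3)
q(j) = -9 - 3*j (q(j) = -3*(3 + j) = -9 - 3*j)
(396 + 762)/(q(16) - 1905) = (396 + 762)/((-9 - 3*16) - 1905) = 1158/((-9 - 48) - 1905) = 1158/(-57 - 1905) = 1158/(-1962) = 1158*(-1/1962) = -193/327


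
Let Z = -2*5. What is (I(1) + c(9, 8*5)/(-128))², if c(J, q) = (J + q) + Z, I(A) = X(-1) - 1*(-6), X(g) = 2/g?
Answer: 223729/16384 ≈ 13.655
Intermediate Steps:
I(A) = 4 (I(A) = 2/(-1) - 1*(-6) = 2*(-1) + 6 = -2 + 6 = 4)
Z = -10
c(J, q) = -10 + J + q (c(J, q) = (J + q) - 10 = -10 + J + q)
(I(1) + c(9, 8*5)/(-128))² = (4 + (-10 + 9 + 8*5)/(-128))² = (4 + (-10 + 9 + 40)*(-1/128))² = (4 + 39*(-1/128))² = (4 - 39/128)² = (473/128)² = 223729/16384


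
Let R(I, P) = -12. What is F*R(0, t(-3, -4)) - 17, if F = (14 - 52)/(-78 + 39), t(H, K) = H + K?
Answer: -373/13 ≈ -28.692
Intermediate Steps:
F = 38/39 (F = -38/(-39) = -38*(-1/39) = 38/39 ≈ 0.97436)
F*R(0, t(-3, -4)) - 17 = (38/39)*(-12) - 17 = -152/13 - 17 = -373/13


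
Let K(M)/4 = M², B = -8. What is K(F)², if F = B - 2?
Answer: 160000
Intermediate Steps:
F = -10 (F = -8 - 2 = -10)
K(M) = 4*M²
K(F)² = (4*(-10)²)² = (4*100)² = 400² = 160000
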